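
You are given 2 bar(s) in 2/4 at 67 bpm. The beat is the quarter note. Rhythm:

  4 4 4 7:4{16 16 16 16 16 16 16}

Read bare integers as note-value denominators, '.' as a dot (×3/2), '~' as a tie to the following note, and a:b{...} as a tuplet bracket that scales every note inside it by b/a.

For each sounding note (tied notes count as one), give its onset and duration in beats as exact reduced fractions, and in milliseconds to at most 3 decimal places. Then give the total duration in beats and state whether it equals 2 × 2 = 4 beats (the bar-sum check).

1) 0.0ms=0b +895.522ms=1b
2) 895.522ms=1b +895.522ms=1b
3) 1791.045ms=2b +895.522ms=1b
4) 2686.567ms=3b +127.932ms=1/7b
5) 2814.499ms=22/7b +127.932ms=1/7b
6) 2942.431ms=23/7b +127.932ms=1/7b
7) 3070.362ms=24/7b +127.932ms=1/7b
8) 3198.294ms=25/7b +127.932ms=1/7b
9) 3326.226ms=26/7b +127.932ms=1/7b
10) 3454.158ms=27/7b +127.932ms=1/7b
Σ=4b of 4 (67bpm 2/4) — PASS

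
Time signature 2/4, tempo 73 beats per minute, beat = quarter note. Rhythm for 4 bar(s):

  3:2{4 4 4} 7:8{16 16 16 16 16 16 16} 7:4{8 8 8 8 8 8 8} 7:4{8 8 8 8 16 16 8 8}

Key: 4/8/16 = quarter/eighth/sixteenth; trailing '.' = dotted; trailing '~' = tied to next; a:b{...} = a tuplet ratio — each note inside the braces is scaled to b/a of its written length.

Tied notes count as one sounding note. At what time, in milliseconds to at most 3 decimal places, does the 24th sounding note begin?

note 24 onset = 52/7b = 6105.675ms

1. 0.0ms @ 0 + 547.945ms (2/3)
2. 547.945ms @ 2/3 + 547.945ms (2/3)
3. 1095.89ms @ 4/3 + 547.945ms (2/3)
4. 1643.836ms @ 2 + 234.834ms (2/7)
5. 1878.669ms @ 16/7 + 234.834ms (2/7)
6. 2113.503ms @ 18/7 + 234.834ms (2/7)
7. 2348.337ms @ 20/7 + 234.834ms (2/7)
8. 2583.17ms @ 22/7 + 234.834ms (2/7)
9. 2818.004ms @ 24/7 + 234.834ms (2/7)
10. 3052.838ms @ 26/7 + 234.834ms (2/7)
11. 3287.671ms @ 4 + 234.834ms (2/7)
12. 3522.505ms @ 30/7 + 234.834ms (2/7)
13. 3757.339ms @ 32/7 + 234.834ms (2/7)
14. 3992.172ms @ 34/7 + 234.834ms (2/7)
15. 4227.006ms @ 36/7 + 234.834ms (2/7)
16. 4461.84ms @ 38/7 + 234.834ms (2/7)
17. 4696.673ms @ 40/7 + 234.834ms (2/7)
18. 4931.507ms @ 6 + 234.834ms (2/7)
19. 5166.341ms @ 44/7 + 234.834ms (2/7)
20. 5401.174ms @ 46/7 + 234.834ms (2/7)
21. 5636.008ms @ 48/7 + 234.834ms (2/7)
22. 5870.841ms @ 50/7 + 117.417ms (1/7)
23. 5988.258ms @ 51/7 + 117.417ms (1/7)
24. 6105.675ms @ 52/7 + 234.834ms (2/7)
25. 6340.509ms @ 54/7 + 234.834ms (2/7)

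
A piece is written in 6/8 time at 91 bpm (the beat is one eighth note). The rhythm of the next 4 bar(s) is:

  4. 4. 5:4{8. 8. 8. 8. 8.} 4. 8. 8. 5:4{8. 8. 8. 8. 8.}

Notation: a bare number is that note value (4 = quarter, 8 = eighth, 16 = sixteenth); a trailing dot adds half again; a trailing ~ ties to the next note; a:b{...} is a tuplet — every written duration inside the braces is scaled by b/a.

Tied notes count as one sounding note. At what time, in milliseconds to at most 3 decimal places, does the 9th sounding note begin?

1. 0.0ms @ 0 + 1978.022ms (3)
2. 1978.022ms @ 3 + 1978.022ms (3)
3. 3956.044ms @ 6 + 791.209ms (6/5)
4. 4747.253ms @ 36/5 + 791.209ms (6/5)
5. 5538.462ms @ 42/5 + 791.209ms (6/5)
6. 6329.67ms @ 48/5 + 791.209ms (6/5)
7. 7120.879ms @ 54/5 + 791.209ms (6/5)
8. 7912.088ms @ 12 + 1978.022ms (3)
9. 9890.11ms @ 15 + 989.011ms (3/2)
10. 10879.121ms @ 33/2 + 989.011ms (3/2)
11. 11868.132ms @ 18 + 791.209ms (6/5)
12. 12659.341ms @ 96/5 + 791.209ms (6/5)
13. 13450.549ms @ 102/5 + 791.209ms (6/5)
14. 14241.758ms @ 108/5 + 791.209ms (6/5)
15. 15032.967ms @ 114/5 + 791.209ms (6/5)

note 9 onset = 15b = 9890.11ms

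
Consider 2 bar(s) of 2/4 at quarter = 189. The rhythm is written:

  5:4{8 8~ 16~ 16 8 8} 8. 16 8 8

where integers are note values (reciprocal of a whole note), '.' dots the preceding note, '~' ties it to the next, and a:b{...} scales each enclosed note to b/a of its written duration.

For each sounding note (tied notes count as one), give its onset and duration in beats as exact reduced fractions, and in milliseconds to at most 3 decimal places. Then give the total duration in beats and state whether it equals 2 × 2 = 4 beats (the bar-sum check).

1) 0.0ms=0b +126.984ms=2/5b
2) 126.984ms=2/5b +253.968ms=4/5b
3) 380.952ms=6/5b +126.984ms=2/5b
4) 507.937ms=8/5b +126.984ms=2/5b
5) 634.921ms=2b +238.095ms=3/4b
6) 873.016ms=11/4b +79.365ms=1/4b
7) 952.381ms=3b +158.73ms=1/2b
8) 1111.111ms=7/2b +158.73ms=1/2b
Σ=4b of 4 (189bpm 2/4) — PASS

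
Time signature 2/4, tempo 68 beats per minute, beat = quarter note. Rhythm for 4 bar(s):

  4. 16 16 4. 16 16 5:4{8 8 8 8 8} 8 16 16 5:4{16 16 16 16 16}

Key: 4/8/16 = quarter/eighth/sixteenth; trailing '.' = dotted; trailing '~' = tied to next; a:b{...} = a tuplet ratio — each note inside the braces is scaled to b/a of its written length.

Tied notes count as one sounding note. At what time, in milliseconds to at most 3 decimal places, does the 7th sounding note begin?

1. 0.0ms @ 0 + 1323.529ms (3/2)
2. 1323.529ms @ 3/2 + 220.588ms (1/4)
3. 1544.118ms @ 7/4 + 220.588ms (1/4)
4. 1764.706ms @ 2 + 1323.529ms (3/2)
5. 3088.235ms @ 7/2 + 220.588ms (1/4)
6. 3308.824ms @ 15/4 + 220.588ms (1/4)
7. 3529.412ms @ 4 + 352.941ms (2/5)
8. 3882.353ms @ 22/5 + 352.941ms (2/5)
9. 4235.294ms @ 24/5 + 352.941ms (2/5)
10. 4588.235ms @ 26/5 + 352.941ms (2/5)
11. 4941.176ms @ 28/5 + 352.941ms (2/5)
12. 5294.118ms @ 6 + 441.176ms (1/2)
13. 5735.294ms @ 13/2 + 220.588ms (1/4)
14. 5955.882ms @ 27/4 + 220.588ms (1/4)
15. 6176.471ms @ 7 + 176.471ms (1/5)
16. 6352.941ms @ 36/5 + 176.471ms (1/5)
17. 6529.412ms @ 37/5 + 176.471ms (1/5)
18. 6705.882ms @ 38/5 + 176.471ms (1/5)
19. 6882.353ms @ 39/5 + 176.471ms (1/5)

note 7 onset = 4b = 3529.412ms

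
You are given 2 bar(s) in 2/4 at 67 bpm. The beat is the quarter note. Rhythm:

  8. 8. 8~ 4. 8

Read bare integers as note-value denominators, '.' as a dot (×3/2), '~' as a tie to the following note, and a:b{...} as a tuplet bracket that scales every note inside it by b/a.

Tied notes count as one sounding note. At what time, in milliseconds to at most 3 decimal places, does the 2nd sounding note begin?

note 2 onset = 3/4b = 671.642ms

1. 0.0ms @ 0 + 671.642ms (3/4)
2. 671.642ms @ 3/4 + 671.642ms (3/4)
3. 1343.284ms @ 3/2 + 1791.045ms (2)
4. 3134.328ms @ 7/2 + 447.761ms (1/2)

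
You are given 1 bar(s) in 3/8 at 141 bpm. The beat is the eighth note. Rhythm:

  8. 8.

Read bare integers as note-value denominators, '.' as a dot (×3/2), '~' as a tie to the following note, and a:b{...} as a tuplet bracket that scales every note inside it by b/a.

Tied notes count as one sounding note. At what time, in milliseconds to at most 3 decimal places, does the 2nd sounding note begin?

note 2 onset = 3/2b = 638.298ms

1. 0.0ms @ 0 + 638.298ms (3/2)
2. 638.298ms @ 3/2 + 638.298ms (3/2)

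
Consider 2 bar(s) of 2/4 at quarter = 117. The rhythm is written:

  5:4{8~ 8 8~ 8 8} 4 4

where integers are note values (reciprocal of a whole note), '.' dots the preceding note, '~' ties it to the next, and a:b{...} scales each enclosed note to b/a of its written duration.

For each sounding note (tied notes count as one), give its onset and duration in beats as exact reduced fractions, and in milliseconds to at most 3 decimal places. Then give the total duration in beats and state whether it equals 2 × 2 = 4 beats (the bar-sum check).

1) 0.0ms=0b +410.256ms=4/5b
2) 410.256ms=4/5b +410.256ms=4/5b
3) 820.513ms=8/5b +205.128ms=2/5b
4) 1025.641ms=2b +512.821ms=1b
5) 1538.462ms=3b +512.821ms=1b
Σ=4b of 4 (117bpm 2/4) — PASS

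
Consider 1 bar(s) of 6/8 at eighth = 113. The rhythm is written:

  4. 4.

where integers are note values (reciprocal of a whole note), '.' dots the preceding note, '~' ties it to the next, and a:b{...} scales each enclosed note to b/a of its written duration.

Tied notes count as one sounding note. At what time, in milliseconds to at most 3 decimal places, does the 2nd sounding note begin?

note 2 onset = 3b = 1592.92ms

1. 0.0ms @ 0 + 1592.92ms (3)
2. 1592.92ms @ 3 + 1592.92ms (3)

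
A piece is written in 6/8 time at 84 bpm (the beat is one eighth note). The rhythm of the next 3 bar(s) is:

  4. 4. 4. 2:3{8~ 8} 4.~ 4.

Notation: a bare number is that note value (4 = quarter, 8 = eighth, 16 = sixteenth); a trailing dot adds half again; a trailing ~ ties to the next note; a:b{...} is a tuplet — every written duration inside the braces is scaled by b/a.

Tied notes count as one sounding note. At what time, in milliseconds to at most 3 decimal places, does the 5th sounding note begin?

1. 0.0ms @ 0 + 2142.857ms (3)
2. 2142.857ms @ 3 + 2142.857ms (3)
3. 4285.714ms @ 6 + 2142.857ms (3)
4. 6428.571ms @ 9 + 2142.857ms (3)
5. 8571.429ms @ 12 + 4285.714ms (6)

note 5 onset = 12b = 8571.429ms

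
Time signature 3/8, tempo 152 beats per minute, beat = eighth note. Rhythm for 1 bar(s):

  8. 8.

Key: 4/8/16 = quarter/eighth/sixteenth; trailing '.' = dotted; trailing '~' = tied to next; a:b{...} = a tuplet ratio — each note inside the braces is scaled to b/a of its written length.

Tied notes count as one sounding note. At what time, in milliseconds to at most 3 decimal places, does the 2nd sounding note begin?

1. 0.0ms @ 0 + 592.105ms (3/2)
2. 592.105ms @ 3/2 + 592.105ms (3/2)

note 2 onset = 3/2b = 592.105ms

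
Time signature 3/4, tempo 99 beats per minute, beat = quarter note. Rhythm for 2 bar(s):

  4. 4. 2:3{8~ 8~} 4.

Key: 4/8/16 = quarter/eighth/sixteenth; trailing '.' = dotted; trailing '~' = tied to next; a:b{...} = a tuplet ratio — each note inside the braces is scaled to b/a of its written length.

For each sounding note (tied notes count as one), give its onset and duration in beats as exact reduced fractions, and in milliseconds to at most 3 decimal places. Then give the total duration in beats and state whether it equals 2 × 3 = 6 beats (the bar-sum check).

1) 0.0ms=0b +909.091ms=3/2b
2) 909.091ms=3/2b +909.091ms=3/2b
3) 1818.182ms=3b +1818.182ms=3b
Σ=6b of 6 (99bpm 3/4) — PASS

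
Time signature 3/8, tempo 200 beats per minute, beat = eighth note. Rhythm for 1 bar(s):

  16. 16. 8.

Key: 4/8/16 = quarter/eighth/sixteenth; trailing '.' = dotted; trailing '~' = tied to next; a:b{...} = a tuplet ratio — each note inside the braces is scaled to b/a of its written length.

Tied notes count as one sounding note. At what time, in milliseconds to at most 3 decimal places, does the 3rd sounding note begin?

1. 0.0ms @ 0 + 225.0ms (3/4)
2. 225.0ms @ 3/4 + 225.0ms (3/4)
3. 450.0ms @ 3/2 + 450.0ms (3/2)

note 3 onset = 3/2b = 450.0ms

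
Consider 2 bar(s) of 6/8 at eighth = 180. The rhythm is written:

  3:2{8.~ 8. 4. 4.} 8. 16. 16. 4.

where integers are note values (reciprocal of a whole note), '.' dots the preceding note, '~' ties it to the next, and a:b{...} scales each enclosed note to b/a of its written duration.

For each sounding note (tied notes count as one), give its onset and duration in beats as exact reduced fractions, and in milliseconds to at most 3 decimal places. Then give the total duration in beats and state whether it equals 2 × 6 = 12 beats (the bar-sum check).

1) 0.0ms=0b +666.667ms=2b
2) 666.667ms=2b +666.667ms=2b
3) 1333.333ms=4b +666.667ms=2b
4) 2000.0ms=6b +500.0ms=3/2b
5) 2500.0ms=15/2b +250.0ms=3/4b
6) 2750.0ms=33/4b +250.0ms=3/4b
7) 3000.0ms=9b +1000.0ms=3b
Σ=12b of 12 (180bpm 6/8) — PASS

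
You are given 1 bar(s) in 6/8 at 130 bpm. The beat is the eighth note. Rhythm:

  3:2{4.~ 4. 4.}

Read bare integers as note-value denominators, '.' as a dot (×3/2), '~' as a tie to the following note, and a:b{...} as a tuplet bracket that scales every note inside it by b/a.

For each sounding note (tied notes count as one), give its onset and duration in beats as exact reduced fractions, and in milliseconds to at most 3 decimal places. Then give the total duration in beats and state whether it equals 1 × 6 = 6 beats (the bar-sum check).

1) 0.0ms=0b +1846.154ms=4b
2) 1846.154ms=4b +923.077ms=2b
Σ=6b of 6 (130bpm 6/8) — PASS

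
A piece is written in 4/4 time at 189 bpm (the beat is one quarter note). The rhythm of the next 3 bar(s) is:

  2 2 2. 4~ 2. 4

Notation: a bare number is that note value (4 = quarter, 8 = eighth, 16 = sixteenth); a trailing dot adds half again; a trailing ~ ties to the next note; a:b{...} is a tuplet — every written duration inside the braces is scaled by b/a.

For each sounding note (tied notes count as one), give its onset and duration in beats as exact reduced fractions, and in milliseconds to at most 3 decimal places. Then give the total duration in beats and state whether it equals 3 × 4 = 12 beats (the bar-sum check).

1) 0.0ms=0b +634.921ms=2b
2) 634.921ms=2b +634.921ms=2b
3) 1269.841ms=4b +952.381ms=3b
4) 2222.222ms=7b +1269.841ms=4b
5) 3492.063ms=11b +317.46ms=1b
Σ=12b of 12 (189bpm 4/4) — PASS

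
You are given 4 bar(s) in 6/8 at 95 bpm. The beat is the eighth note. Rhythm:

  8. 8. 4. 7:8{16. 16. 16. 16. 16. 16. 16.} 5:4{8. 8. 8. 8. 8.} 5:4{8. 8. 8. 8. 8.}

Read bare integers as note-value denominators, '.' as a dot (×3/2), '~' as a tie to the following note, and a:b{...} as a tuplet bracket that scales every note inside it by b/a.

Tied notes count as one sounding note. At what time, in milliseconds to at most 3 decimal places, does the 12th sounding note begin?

note 12 onset = 66/5b = 8336.842ms

1. 0.0ms @ 0 + 947.368ms (3/2)
2. 947.368ms @ 3/2 + 947.368ms (3/2)
3. 1894.737ms @ 3 + 1894.737ms (3)
4. 3789.474ms @ 6 + 541.353ms (6/7)
5. 4330.827ms @ 48/7 + 541.353ms (6/7)
6. 4872.18ms @ 54/7 + 541.353ms (6/7)
7. 5413.534ms @ 60/7 + 541.353ms (6/7)
8. 5954.887ms @ 66/7 + 541.353ms (6/7)
9. 6496.241ms @ 72/7 + 541.353ms (6/7)
10. 7037.594ms @ 78/7 + 541.353ms (6/7)
11. 7578.947ms @ 12 + 757.895ms (6/5)
12. 8336.842ms @ 66/5 + 757.895ms (6/5)
13. 9094.737ms @ 72/5 + 757.895ms (6/5)
14. 9852.632ms @ 78/5 + 757.895ms (6/5)
15. 10610.526ms @ 84/5 + 757.895ms (6/5)
16. 11368.421ms @ 18 + 757.895ms (6/5)
17. 12126.316ms @ 96/5 + 757.895ms (6/5)
18. 12884.211ms @ 102/5 + 757.895ms (6/5)
19. 13642.105ms @ 108/5 + 757.895ms (6/5)
20. 14400.0ms @ 114/5 + 757.895ms (6/5)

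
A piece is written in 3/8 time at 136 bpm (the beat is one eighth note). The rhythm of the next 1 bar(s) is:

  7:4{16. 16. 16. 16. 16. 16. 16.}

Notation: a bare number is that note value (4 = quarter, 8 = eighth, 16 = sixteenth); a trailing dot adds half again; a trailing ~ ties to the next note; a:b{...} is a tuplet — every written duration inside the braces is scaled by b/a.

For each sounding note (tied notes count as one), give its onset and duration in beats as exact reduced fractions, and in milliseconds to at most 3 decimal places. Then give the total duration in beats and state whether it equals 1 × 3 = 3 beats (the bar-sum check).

1) 0.0ms=0b +189.076ms=3/7b
2) 189.076ms=3/7b +189.076ms=3/7b
3) 378.151ms=6/7b +189.076ms=3/7b
4) 567.227ms=9/7b +189.076ms=3/7b
5) 756.303ms=12/7b +189.076ms=3/7b
6) 945.378ms=15/7b +189.076ms=3/7b
7) 1134.454ms=18/7b +189.076ms=3/7b
Σ=3b of 3 (136bpm 3/8) — PASS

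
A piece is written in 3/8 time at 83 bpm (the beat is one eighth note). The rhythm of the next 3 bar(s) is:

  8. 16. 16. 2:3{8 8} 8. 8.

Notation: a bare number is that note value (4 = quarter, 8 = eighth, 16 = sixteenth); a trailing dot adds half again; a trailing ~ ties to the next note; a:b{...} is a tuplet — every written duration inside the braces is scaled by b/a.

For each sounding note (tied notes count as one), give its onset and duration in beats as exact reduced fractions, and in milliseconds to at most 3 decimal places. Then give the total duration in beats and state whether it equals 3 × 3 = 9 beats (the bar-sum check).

1) 0.0ms=0b +1084.337ms=3/2b
2) 1084.337ms=3/2b +542.169ms=3/4b
3) 1626.506ms=9/4b +542.169ms=3/4b
4) 2168.675ms=3b +1084.337ms=3/2b
5) 3253.012ms=9/2b +1084.337ms=3/2b
6) 4337.349ms=6b +1084.337ms=3/2b
7) 5421.687ms=15/2b +1084.337ms=3/2b
Σ=9b of 9 (83bpm 3/8) — PASS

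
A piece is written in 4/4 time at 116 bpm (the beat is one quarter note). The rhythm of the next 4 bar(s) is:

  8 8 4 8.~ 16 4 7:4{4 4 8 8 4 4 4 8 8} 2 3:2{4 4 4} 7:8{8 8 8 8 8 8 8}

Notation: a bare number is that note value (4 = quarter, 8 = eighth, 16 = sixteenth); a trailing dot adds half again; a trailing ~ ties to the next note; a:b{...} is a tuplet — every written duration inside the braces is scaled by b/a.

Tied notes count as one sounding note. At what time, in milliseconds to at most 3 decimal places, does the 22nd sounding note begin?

note 22 onset = 96/7b = 7093.596ms

1. 0.0ms @ 0 + 258.621ms (1/2)
2. 258.621ms @ 1/2 + 258.621ms (1/2)
3. 517.241ms @ 1 + 517.241ms (1)
4. 1034.483ms @ 2 + 517.241ms (1)
5. 1551.724ms @ 3 + 517.241ms (1)
6. 2068.966ms @ 4 + 295.567ms (4/7)
7. 2364.532ms @ 32/7 + 295.567ms (4/7)
8. 2660.099ms @ 36/7 + 147.783ms (2/7)
9. 2807.882ms @ 38/7 + 147.783ms (2/7)
10. 2955.665ms @ 40/7 + 295.567ms (4/7)
11. 3251.232ms @ 44/7 + 295.567ms (4/7)
12. 3546.798ms @ 48/7 + 295.567ms (4/7)
13. 3842.365ms @ 52/7 + 147.783ms (2/7)
14. 3990.148ms @ 54/7 + 147.783ms (2/7)
15. 4137.931ms @ 8 + 1034.483ms (2)
16. 5172.414ms @ 10 + 344.828ms (2/3)
17. 5517.241ms @ 32/3 + 344.828ms (2/3)
18. 5862.069ms @ 34/3 + 344.828ms (2/3)
19. 6206.897ms @ 12 + 295.567ms (4/7)
20. 6502.463ms @ 88/7 + 295.567ms (4/7)
21. 6798.03ms @ 92/7 + 295.567ms (4/7)
22. 7093.596ms @ 96/7 + 295.567ms (4/7)
23. 7389.163ms @ 100/7 + 295.567ms (4/7)
24. 7684.729ms @ 104/7 + 295.567ms (4/7)
25. 7980.296ms @ 108/7 + 295.567ms (4/7)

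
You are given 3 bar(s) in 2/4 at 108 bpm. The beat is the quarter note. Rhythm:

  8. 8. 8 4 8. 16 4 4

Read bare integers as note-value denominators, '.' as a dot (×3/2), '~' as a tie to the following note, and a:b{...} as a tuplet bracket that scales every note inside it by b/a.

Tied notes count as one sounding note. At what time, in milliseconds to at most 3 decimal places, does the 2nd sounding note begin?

1. 0.0ms @ 0 + 416.667ms (3/4)
2. 416.667ms @ 3/4 + 416.667ms (3/4)
3. 833.333ms @ 3/2 + 277.778ms (1/2)
4. 1111.111ms @ 2 + 555.556ms (1)
5. 1666.667ms @ 3 + 416.667ms (3/4)
6. 2083.333ms @ 15/4 + 138.889ms (1/4)
7. 2222.222ms @ 4 + 555.556ms (1)
8. 2777.778ms @ 5 + 555.556ms (1)

note 2 onset = 3/4b = 416.667ms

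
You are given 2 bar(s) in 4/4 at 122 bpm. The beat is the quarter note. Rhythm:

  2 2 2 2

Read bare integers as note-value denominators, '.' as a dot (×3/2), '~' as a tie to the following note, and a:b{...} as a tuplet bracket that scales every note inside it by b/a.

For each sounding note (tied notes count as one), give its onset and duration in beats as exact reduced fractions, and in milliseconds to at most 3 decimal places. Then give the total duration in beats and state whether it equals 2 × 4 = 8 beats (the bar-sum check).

1) 0.0ms=0b +983.607ms=2b
2) 983.607ms=2b +983.607ms=2b
3) 1967.213ms=4b +983.607ms=2b
4) 2950.82ms=6b +983.607ms=2b
Σ=8b of 8 (122bpm 4/4) — PASS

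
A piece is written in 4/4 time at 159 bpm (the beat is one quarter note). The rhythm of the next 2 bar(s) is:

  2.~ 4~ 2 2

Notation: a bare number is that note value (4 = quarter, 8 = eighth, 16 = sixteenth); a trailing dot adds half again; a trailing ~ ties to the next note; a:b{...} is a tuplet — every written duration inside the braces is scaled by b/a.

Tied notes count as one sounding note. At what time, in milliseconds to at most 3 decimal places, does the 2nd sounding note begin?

1. 0.0ms @ 0 + 2264.151ms (6)
2. 2264.151ms @ 6 + 754.717ms (2)

note 2 onset = 6b = 2264.151ms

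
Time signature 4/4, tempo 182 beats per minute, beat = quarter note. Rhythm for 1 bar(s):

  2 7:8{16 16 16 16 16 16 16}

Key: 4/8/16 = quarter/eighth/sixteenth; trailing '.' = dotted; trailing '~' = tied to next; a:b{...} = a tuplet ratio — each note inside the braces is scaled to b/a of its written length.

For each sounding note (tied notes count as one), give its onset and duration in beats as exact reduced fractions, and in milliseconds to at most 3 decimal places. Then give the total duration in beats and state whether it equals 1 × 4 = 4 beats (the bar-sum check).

1) 0.0ms=0b +659.341ms=2b
2) 659.341ms=2b +94.192ms=2/7b
3) 753.532ms=16/7b +94.192ms=2/7b
4) 847.724ms=18/7b +94.192ms=2/7b
5) 941.915ms=20/7b +94.192ms=2/7b
6) 1036.107ms=22/7b +94.192ms=2/7b
7) 1130.298ms=24/7b +94.192ms=2/7b
8) 1224.49ms=26/7b +94.192ms=2/7b
Σ=4b of 4 (182bpm 4/4) — PASS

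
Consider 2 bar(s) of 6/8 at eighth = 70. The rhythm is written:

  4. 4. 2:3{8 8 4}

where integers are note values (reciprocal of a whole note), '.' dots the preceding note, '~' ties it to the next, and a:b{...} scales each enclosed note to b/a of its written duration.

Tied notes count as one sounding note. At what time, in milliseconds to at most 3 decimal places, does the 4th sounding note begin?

1. 0.0ms @ 0 + 2571.429ms (3)
2. 2571.429ms @ 3 + 2571.429ms (3)
3. 5142.857ms @ 6 + 1285.714ms (3/2)
4. 6428.571ms @ 15/2 + 1285.714ms (3/2)
5. 7714.286ms @ 9 + 2571.429ms (3)

note 4 onset = 15/2b = 6428.571ms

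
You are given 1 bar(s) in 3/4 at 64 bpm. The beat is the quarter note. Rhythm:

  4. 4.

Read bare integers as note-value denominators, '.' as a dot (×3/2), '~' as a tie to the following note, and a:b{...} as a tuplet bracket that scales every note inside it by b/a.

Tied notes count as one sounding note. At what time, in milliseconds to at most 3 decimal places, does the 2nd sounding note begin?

1. 0.0ms @ 0 + 1406.25ms (3/2)
2. 1406.25ms @ 3/2 + 1406.25ms (3/2)

note 2 onset = 3/2b = 1406.25ms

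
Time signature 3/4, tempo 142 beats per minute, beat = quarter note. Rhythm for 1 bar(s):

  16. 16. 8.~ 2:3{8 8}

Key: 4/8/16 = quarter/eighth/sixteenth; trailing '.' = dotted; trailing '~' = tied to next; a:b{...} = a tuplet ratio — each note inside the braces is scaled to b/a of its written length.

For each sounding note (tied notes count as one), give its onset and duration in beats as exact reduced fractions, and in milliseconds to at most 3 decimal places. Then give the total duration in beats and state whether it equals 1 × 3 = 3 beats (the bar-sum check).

1) 0.0ms=0b +158.451ms=3/8b
2) 158.451ms=3/8b +158.451ms=3/8b
3) 316.901ms=3/4b +633.803ms=3/2b
4) 950.704ms=9/4b +316.901ms=3/4b
Σ=3b of 3 (142bpm 3/4) — PASS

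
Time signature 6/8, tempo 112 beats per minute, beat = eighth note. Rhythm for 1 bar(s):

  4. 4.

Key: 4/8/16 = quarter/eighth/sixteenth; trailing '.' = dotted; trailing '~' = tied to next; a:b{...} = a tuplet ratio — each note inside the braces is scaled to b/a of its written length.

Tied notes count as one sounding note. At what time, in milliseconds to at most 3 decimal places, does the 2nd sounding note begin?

1. 0.0ms @ 0 + 1607.143ms (3)
2. 1607.143ms @ 3 + 1607.143ms (3)

note 2 onset = 3b = 1607.143ms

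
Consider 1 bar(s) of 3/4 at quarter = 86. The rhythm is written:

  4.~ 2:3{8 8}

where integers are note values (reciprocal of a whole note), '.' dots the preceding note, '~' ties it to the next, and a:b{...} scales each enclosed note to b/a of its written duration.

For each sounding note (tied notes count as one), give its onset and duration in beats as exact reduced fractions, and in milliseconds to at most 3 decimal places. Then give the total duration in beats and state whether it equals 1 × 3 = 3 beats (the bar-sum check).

1) 0.0ms=0b +1569.767ms=9/4b
2) 1569.767ms=9/4b +523.256ms=3/4b
Σ=3b of 3 (86bpm 3/4) — PASS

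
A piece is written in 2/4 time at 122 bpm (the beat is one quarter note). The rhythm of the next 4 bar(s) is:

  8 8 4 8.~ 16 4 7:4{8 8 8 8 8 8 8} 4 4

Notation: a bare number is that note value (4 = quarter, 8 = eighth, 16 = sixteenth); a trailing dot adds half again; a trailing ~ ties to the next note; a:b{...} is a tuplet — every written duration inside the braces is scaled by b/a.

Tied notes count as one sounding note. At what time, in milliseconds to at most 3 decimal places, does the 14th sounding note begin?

note 14 onset = 7b = 3442.623ms

1. 0.0ms @ 0 + 245.902ms (1/2)
2. 245.902ms @ 1/2 + 245.902ms (1/2)
3. 491.803ms @ 1 + 491.803ms (1)
4. 983.607ms @ 2 + 491.803ms (1)
5. 1475.41ms @ 3 + 491.803ms (1)
6. 1967.213ms @ 4 + 140.515ms (2/7)
7. 2107.728ms @ 30/7 + 140.515ms (2/7)
8. 2248.244ms @ 32/7 + 140.515ms (2/7)
9. 2388.759ms @ 34/7 + 140.515ms (2/7)
10. 2529.274ms @ 36/7 + 140.515ms (2/7)
11. 2669.789ms @ 38/7 + 140.515ms (2/7)
12. 2810.304ms @ 40/7 + 140.515ms (2/7)
13. 2950.82ms @ 6 + 491.803ms (1)
14. 3442.623ms @ 7 + 491.803ms (1)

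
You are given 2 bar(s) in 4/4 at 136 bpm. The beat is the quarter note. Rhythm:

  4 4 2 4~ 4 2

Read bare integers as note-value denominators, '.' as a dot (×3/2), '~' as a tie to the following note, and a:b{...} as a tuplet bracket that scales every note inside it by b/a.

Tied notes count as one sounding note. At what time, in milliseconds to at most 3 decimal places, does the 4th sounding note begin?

note 4 onset = 4b = 1764.706ms

1. 0.0ms @ 0 + 441.176ms (1)
2. 441.176ms @ 1 + 441.176ms (1)
3. 882.353ms @ 2 + 882.353ms (2)
4. 1764.706ms @ 4 + 882.353ms (2)
5. 2647.059ms @ 6 + 882.353ms (2)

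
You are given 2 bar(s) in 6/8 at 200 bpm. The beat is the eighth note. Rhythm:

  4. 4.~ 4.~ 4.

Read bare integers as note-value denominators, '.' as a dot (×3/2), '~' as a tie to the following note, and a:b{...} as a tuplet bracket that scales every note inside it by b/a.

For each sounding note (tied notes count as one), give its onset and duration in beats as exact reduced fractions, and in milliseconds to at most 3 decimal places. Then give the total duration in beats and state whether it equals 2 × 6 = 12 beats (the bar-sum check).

1) 0.0ms=0b +900.0ms=3b
2) 900.0ms=3b +2700.0ms=9b
Σ=12b of 12 (200bpm 6/8) — PASS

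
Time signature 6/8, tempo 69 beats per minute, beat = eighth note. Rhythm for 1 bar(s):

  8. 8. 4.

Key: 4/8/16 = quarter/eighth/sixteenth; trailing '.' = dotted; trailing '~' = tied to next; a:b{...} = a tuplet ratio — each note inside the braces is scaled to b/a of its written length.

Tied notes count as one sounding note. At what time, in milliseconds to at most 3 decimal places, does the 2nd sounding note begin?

1. 0.0ms @ 0 + 1304.348ms (3/2)
2. 1304.348ms @ 3/2 + 1304.348ms (3/2)
3. 2608.696ms @ 3 + 2608.696ms (3)

note 2 onset = 3/2b = 1304.348ms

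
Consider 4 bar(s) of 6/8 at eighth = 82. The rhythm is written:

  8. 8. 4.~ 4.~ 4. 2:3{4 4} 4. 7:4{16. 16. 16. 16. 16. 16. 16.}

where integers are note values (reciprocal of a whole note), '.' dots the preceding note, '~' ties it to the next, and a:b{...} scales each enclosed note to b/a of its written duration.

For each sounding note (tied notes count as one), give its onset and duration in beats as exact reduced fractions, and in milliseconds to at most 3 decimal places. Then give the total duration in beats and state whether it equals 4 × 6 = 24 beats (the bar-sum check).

1) 0.0ms=0b +1097.561ms=3/2b
2) 1097.561ms=3/2b +1097.561ms=3/2b
3) 2195.122ms=3b +6585.366ms=9b
4) 8780.488ms=12b +2195.122ms=3b
5) 10975.61ms=15b +2195.122ms=3b
6) 13170.732ms=18b +2195.122ms=3b
7) 15365.854ms=21b +313.589ms=3/7b
8) 15679.443ms=150/7b +313.589ms=3/7b
9) 15993.031ms=153/7b +313.589ms=3/7b
10) 16306.62ms=156/7b +313.589ms=3/7b
11) 16620.209ms=159/7b +313.589ms=3/7b
12) 16933.798ms=162/7b +313.589ms=3/7b
13) 17247.387ms=165/7b +313.589ms=3/7b
Σ=24b of 24 (82bpm 6/8) — PASS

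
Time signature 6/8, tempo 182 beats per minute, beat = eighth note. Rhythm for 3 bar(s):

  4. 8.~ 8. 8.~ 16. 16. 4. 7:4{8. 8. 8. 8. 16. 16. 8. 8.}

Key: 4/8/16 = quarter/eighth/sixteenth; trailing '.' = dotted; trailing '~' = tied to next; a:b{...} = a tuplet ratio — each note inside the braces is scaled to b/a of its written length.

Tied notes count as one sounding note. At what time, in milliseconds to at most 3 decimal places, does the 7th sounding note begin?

1. 0.0ms @ 0 + 989.011ms (3)
2. 989.011ms @ 3 + 989.011ms (3)
3. 1978.022ms @ 6 + 741.758ms (9/4)
4. 2719.78ms @ 33/4 + 247.253ms (3/4)
5. 2967.033ms @ 9 + 989.011ms (3)
6. 3956.044ms @ 12 + 282.575ms (6/7)
7. 4238.619ms @ 90/7 + 282.575ms (6/7)
8. 4521.193ms @ 96/7 + 282.575ms (6/7)
9. 4803.768ms @ 102/7 + 282.575ms (6/7)
10. 5086.342ms @ 108/7 + 141.287ms (3/7)
11. 5227.63ms @ 111/7 + 141.287ms (3/7)
12. 5368.917ms @ 114/7 + 282.575ms (6/7)
13. 5651.491ms @ 120/7 + 282.575ms (6/7)

note 7 onset = 90/7b = 4238.619ms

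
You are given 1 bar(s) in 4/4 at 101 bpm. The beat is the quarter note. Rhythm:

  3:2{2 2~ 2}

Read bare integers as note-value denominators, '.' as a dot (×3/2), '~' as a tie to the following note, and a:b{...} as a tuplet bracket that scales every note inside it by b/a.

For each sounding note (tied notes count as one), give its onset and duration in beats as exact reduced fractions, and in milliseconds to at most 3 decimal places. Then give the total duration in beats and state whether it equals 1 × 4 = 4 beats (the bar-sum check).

1) 0.0ms=0b +792.079ms=4/3b
2) 792.079ms=4/3b +1584.158ms=8/3b
Σ=4b of 4 (101bpm 4/4) — PASS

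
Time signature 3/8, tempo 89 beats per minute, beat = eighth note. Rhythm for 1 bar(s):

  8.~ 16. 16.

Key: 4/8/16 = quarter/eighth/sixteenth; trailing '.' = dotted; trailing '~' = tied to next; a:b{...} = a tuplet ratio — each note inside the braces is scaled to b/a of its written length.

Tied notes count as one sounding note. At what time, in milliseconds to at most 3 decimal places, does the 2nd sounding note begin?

note 2 onset = 9/4b = 1516.854ms

1. 0.0ms @ 0 + 1516.854ms (9/4)
2. 1516.854ms @ 9/4 + 505.618ms (3/4)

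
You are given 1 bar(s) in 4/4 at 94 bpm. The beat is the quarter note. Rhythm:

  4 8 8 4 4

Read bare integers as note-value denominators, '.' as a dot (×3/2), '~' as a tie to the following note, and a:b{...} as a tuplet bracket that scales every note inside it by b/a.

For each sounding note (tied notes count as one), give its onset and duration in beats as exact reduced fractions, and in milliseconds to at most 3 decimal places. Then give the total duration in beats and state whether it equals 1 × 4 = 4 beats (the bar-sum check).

1) 0.0ms=0b +638.298ms=1b
2) 638.298ms=1b +319.149ms=1/2b
3) 957.447ms=3/2b +319.149ms=1/2b
4) 1276.596ms=2b +638.298ms=1b
5) 1914.894ms=3b +638.298ms=1b
Σ=4b of 4 (94bpm 4/4) — PASS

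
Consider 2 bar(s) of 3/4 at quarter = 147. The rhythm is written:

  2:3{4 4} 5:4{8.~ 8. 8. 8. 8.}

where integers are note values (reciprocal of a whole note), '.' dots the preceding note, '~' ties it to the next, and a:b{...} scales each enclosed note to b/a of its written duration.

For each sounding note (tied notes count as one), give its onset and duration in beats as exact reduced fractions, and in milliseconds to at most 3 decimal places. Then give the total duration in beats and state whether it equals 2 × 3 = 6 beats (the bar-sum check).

1) 0.0ms=0b +612.245ms=3/2b
2) 612.245ms=3/2b +612.245ms=3/2b
3) 1224.49ms=3b +489.796ms=6/5b
4) 1714.286ms=21/5b +244.898ms=3/5b
5) 1959.184ms=24/5b +244.898ms=3/5b
6) 2204.082ms=27/5b +244.898ms=3/5b
Σ=6b of 6 (147bpm 3/4) — PASS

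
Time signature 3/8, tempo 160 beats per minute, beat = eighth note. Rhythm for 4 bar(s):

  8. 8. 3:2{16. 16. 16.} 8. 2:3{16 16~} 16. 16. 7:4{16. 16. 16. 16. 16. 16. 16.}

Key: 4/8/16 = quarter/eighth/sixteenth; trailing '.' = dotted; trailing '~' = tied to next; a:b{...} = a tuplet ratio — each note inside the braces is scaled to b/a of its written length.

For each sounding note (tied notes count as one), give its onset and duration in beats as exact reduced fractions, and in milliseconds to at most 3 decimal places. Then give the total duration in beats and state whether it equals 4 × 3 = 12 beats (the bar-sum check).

1) 0.0ms=0b +562.5ms=3/2b
2) 562.5ms=3/2b +562.5ms=3/2b
3) 1125.0ms=3b +187.5ms=1/2b
4) 1312.5ms=7/2b +187.5ms=1/2b
5) 1500.0ms=4b +187.5ms=1/2b
6) 1687.5ms=9/2b +562.5ms=3/2b
7) 2250.0ms=6b +281.25ms=3/4b
8) 2531.25ms=27/4b +562.5ms=3/2b
9) 3093.75ms=33/4b +281.25ms=3/4b
10) 3375.0ms=9b +160.714ms=3/7b
11) 3535.714ms=66/7b +160.714ms=3/7b
12) 3696.429ms=69/7b +160.714ms=3/7b
13) 3857.143ms=72/7b +160.714ms=3/7b
14) 4017.857ms=75/7b +160.714ms=3/7b
15) 4178.571ms=78/7b +160.714ms=3/7b
16) 4339.286ms=81/7b +160.714ms=3/7b
Σ=12b of 12 (160bpm 3/8) — PASS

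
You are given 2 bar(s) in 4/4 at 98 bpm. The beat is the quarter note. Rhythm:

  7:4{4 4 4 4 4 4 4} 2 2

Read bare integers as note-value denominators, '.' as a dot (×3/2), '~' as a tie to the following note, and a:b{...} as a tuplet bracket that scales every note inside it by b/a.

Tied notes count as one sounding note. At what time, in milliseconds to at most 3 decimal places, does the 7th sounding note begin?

note 7 onset = 24/7b = 2099.125ms

1. 0.0ms @ 0 + 349.854ms (4/7)
2. 349.854ms @ 4/7 + 349.854ms (4/7)
3. 699.708ms @ 8/7 + 349.854ms (4/7)
4. 1049.563ms @ 12/7 + 349.854ms (4/7)
5. 1399.417ms @ 16/7 + 349.854ms (4/7)
6. 1749.271ms @ 20/7 + 349.854ms (4/7)
7. 2099.125ms @ 24/7 + 349.854ms (4/7)
8. 2448.98ms @ 4 + 1224.49ms (2)
9. 3673.469ms @ 6 + 1224.49ms (2)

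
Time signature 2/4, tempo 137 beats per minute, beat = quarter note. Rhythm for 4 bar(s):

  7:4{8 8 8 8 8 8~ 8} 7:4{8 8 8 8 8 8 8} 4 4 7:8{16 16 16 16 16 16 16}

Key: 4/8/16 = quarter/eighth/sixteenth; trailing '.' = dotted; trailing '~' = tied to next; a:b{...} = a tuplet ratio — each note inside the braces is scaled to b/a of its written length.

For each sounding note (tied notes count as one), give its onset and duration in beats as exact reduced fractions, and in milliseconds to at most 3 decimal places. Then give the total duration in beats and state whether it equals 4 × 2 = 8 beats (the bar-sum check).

1) 0.0ms=0b +125.13ms=2/7b
2) 125.13ms=2/7b +125.13ms=2/7b
3) 250.261ms=4/7b +125.13ms=2/7b
4) 375.391ms=6/7b +125.13ms=2/7b
5) 500.521ms=8/7b +125.13ms=2/7b
6) 625.652ms=10/7b +250.261ms=4/7b
7) 875.912ms=2b +125.13ms=2/7b
8) 1001.043ms=16/7b +125.13ms=2/7b
9) 1126.173ms=18/7b +125.13ms=2/7b
10) 1251.303ms=20/7b +125.13ms=2/7b
11) 1376.434ms=22/7b +125.13ms=2/7b
12) 1501.564ms=24/7b +125.13ms=2/7b
13) 1626.694ms=26/7b +125.13ms=2/7b
14) 1751.825ms=4b +437.956ms=1b
15) 2189.781ms=5b +437.956ms=1b
16) 2627.737ms=6b +125.13ms=2/7b
17) 2752.868ms=44/7b +125.13ms=2/7b
18) 2877.998ms=46/7b +125.13ms=2/7b
19) 3003.128ms=48/7b +125.13ms=2/7b
20) 3128.259ms=50/7b +125.13ms=2/7b
21) 3253.389ms=52/7b +125.13ms=2/7b
22) 3378.519ms=54/7b +125.13ms=2/7b
Σ=8b of 8 (137bpm 2/4) — PASS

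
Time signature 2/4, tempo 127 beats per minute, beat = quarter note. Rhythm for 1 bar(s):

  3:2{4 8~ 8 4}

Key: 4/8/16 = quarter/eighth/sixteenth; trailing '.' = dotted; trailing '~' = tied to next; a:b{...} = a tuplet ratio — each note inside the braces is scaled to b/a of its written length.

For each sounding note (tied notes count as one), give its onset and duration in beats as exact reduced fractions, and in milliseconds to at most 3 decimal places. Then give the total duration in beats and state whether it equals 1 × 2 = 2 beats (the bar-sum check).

1) 0.0ms=0b +314.961ms=2/3b
2) 314.961ms=2/3b +314.961ms=2/3b
3) 629.921ms=4/3b +314.961ms=2/3b
Σ=2b of 2 (127bpm 2/4) — PASS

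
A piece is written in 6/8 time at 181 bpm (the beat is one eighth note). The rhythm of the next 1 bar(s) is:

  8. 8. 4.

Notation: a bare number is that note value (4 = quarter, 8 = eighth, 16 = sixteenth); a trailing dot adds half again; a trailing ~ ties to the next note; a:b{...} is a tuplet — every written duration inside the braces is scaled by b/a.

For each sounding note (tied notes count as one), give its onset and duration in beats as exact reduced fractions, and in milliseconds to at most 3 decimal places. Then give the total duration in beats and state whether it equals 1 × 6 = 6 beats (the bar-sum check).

1) 0.0ms=0b +497.238ms=3/2b
2) 497.238ms=3/2b +497.238ms=3/2b
3) 994.475ms=3b +994.475ms=3b
Σ=6b of 6 (181bpm 6/8) — PASS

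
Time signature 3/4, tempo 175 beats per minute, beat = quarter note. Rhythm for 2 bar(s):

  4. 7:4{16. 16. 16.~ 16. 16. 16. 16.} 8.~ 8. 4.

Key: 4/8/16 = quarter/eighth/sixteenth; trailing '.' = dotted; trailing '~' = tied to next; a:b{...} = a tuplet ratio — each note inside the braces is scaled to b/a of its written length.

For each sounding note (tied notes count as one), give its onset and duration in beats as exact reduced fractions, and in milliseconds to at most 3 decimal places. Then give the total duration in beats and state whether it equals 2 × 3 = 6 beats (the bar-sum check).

1) 0.0ms=0b +514.286ms=3/2b
2) 514.286ms=3/2b +73.469ms=3/14b
3) 587.755ms=12/7b +73.469ms=3/14b
4) 661.224ms=27/14b +146.939ms=3/7b
5) 808.163ms=33/14b +73.469ms=3/14b
6) 881.633ms=18/7b +73.469ms=3/14b
7) 955.102ms=39/14b +73.469ms=3/14b
8) 1028.571ms=3b +514.286ms=3/2b
9) 1542.857ms=9/2b +514.286ms=3/2b
Σ=6b of 6 (175bpm 3/4) — PASS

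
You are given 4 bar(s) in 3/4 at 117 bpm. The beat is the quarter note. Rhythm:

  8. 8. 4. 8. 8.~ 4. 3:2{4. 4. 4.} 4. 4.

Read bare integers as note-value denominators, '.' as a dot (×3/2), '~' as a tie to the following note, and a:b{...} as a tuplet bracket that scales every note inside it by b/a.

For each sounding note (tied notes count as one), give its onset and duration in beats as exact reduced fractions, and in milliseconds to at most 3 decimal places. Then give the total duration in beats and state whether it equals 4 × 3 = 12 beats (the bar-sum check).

1) 0.0ms=0b +384.615ms=3/4b
2) 384.615ms=3/4b +384.615ms=3/4b
3) 769.231ms=3/2b +769.231ms=3/2b
4) 1538.462ms=3b +384.615ms=3/4b
5) 1923.077ms=15/4b +1153.846ms=9/4b
6) 3076.923ms=6b +512.821ms=1b
7) 3589.744ms=7b +512.821ms=1b
8) 4102.564ms=8b +512.821ms=1b
9) 4615.385ms=9b +769.231ms=3/2b
10) 5384.615ms=21/2b +769.231ms=3/2b
Σ=12b of 12 (117bpm 3/4) — PASS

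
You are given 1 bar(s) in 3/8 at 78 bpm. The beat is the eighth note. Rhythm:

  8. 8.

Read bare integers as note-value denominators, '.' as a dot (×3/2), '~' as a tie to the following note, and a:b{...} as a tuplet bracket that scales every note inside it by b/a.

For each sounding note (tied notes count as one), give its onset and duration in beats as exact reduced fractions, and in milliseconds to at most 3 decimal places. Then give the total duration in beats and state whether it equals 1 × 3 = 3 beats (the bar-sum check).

1) 0.0ms=0b +1153.846ms=3/2b
2) 1153.846ms=3/2b +1153.846ms=3/2b
Σ=3b of 3 (78bpm 3/8) — PASS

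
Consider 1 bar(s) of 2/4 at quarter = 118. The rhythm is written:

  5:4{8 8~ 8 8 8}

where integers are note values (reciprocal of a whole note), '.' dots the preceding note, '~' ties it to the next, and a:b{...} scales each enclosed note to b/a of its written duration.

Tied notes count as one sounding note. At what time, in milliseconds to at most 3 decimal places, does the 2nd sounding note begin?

note 2 onset = 2/5b = 203.39ms

1. 0.0ms @ 0 + 203.39ms (2/5)
2. 203.39ms @ 2/5 + 406.78ms (4/5)
3. 610.169ms @ 6/5 + 203.39ms (2/5)
4. 813.559ms @ 8/5 + 203.39ms (2/5)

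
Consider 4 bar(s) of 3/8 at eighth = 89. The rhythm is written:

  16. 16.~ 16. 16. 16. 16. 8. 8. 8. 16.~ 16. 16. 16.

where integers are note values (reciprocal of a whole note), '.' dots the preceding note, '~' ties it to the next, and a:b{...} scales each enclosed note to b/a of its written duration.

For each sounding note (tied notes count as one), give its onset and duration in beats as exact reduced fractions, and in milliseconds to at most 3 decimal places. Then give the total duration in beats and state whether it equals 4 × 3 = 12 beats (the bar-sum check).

1) 0.0ms=0b +505.618ms=3/4b
2) 505.618ms=3/4b +1011.236ms=3/2b
3) 1516.854ms=9/4b +505.618ms=3/4b
4) 2022.472ms=3b +505.618ms=3/4b
5) 2528.09ms=15/4b +505.618ms=3/4b
6) 3033.708ms=9/2b +1011.236ms=3/2b
7) 4044.944ms=6b +1011.236ms=3/2b
8) 5056.18ms=15/2b +1011.236ms=3/2b
9) 6067.416ms=9b +1011.236ms=3/2b
10) 7078.652ms=21/2b +505.618ms=3/4b
11) 7584.27ms=45/4b +505.618ms=3/4b
Σ=12b of 12 (89bpm 3/8) — PASS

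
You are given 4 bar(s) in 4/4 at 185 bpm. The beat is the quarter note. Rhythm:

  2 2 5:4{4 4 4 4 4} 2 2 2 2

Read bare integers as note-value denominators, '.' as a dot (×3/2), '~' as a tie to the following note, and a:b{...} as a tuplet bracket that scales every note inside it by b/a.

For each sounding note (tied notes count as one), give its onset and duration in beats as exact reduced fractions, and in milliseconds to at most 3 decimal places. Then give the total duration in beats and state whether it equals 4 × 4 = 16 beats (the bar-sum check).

1) 0.0ms=0b +648.649ms=2b
2) 648.649ms=2b +648.649ms=2b
3) 1297.297ms=4b +259.459ms=4/5b
4) 1556.757ms=24/5b +259.459ms=4/5b
5) 1816.216ms=28/5b +259.459ms=4/5b
6) 2075.676ms=32/5b +259.459ms=4/5b
7) 2335.135ms=36/5b +259.459ms=4/5b
8) 2594.595ms=8b +648.649ms=2b
9) 3243.243ms=10b +648.649ms=2b
10) 3891.892ms=12b +648.649ms=2b
11) 4540.541ms=14b +648.649ms=2b
Σ=16b of 16 (185bpm 4/4) — PASS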